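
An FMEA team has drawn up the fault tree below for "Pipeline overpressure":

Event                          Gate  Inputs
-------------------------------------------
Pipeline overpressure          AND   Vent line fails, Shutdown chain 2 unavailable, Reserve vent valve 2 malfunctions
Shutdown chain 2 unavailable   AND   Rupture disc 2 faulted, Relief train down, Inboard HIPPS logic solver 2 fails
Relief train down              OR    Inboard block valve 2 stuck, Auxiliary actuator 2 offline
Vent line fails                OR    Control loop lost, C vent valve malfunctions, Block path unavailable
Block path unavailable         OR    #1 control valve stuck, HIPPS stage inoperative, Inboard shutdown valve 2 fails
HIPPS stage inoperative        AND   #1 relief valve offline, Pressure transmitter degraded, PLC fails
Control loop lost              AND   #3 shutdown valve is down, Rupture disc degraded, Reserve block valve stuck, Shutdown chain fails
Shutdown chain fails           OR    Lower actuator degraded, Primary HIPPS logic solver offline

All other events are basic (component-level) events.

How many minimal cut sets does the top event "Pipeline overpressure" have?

Shutdown chain fails [OR]: union of children's cut sets → 2 cut set(s).
Control loop lost [AND]: one cut set from each child combined → 1 × 1 × 1 × 2 = 2 cut set(s).
HIPPS stage inoperative [AND]: one cut set from each child combined → 1 × 1 × 1 = 1 cut set(s).
Block path unavailable [OR]: union of children's cut sets → 3 cut set(s).
Vent line fails [OR]: union of children's cut sets → 6 cut set(s).
Relief train down [OR]: union of children's cut sets → 2 cut set(s).
Shutdown chain 2 unavailable [AND]: one cut set from each child combined → 1 × 2 × 1 = 2 cut set(s).
Pipeline overpressure [AND]: one cut set from each child combined → 6 × 2 × 1 = 12 cut set(s).

12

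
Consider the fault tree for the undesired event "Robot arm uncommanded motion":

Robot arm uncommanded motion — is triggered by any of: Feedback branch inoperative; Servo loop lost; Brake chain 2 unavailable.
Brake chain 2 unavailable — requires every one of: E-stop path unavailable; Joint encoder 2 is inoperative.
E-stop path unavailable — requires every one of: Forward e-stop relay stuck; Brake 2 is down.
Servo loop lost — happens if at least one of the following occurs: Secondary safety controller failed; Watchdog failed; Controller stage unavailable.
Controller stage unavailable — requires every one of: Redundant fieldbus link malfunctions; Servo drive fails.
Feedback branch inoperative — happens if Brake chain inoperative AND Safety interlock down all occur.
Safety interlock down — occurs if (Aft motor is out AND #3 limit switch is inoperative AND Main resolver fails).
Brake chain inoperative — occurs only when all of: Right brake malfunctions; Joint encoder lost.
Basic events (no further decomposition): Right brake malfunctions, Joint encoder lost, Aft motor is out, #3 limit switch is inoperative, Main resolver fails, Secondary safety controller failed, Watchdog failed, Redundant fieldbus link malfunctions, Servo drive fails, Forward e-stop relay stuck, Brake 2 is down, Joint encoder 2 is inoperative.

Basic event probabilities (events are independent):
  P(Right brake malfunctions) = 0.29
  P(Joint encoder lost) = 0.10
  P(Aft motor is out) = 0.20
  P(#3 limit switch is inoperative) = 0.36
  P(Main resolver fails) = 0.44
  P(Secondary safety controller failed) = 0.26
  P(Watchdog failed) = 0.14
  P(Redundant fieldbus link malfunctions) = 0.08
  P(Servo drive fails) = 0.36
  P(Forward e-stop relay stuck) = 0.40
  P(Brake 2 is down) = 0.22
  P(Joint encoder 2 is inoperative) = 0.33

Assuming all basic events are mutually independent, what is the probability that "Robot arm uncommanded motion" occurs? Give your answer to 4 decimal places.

0.4004

P(Brake chain inoperative) [AND] = 0.29 × 0.10 = 0.029000
P(Safety interlock down) [AND] = 0.20 × 0.36 × 0.44 = 0.031680
P(Feedback branch inoperative) [AND] = 0.029000 × 0.031680 = 0.000919
P(Controller stage unavailable) [AND] = 0.08 × 0.36 = 0.028800
P(Servo loop lost) [OR] = 1 − (1−0.26) × (1−0.14) × (1−0.028800) = 0.381928
P(E-stop path unavailable) [AND] = 0.40 × 0.22 = 0.088000
P(Brake chain 2 unavailable) [AND] = 0.088000 × 0.33 = 0.029040
P(Robot arm uncommanded motion) [OR] = 1 − (1−0.000919) × (1−0.381928) × (1−0.029040) = 0.400428
Rounded to 4 decimal places: P(Robot arm uncommanded motion) ≈ 0.4004.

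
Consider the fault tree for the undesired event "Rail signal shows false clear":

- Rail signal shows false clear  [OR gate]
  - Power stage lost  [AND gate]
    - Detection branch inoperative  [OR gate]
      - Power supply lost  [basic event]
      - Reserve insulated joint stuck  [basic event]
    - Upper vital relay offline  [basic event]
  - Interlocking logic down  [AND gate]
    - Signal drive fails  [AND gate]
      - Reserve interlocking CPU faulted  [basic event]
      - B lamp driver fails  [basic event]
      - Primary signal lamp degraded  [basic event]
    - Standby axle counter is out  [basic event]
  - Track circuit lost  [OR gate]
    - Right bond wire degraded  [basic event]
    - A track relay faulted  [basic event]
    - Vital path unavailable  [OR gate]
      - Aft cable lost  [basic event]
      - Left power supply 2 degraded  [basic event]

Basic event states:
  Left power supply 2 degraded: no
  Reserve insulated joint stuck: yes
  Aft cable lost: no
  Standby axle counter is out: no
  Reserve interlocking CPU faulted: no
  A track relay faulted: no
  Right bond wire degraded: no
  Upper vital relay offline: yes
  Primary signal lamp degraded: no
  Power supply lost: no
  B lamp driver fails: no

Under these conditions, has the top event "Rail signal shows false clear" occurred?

Detection branch inoperative [OR]: Power supply lost=not, Reserve insulated joint stuck=occurs → at least one input occurs → occurs.
Power stage lost [AND]: Detection branch inoperative=occurs, Upper vital relay offline=occurs → all inputs occur → occurs.
Signal drive fails [AND]: Reserve interlocking CPU faulted=not, B lamp driver fails=not, Primary signal lamp degraded=not → not all inputs occur → does not occur.
Interlocking logic down [AND]: Signal drive fails=not, Standby axle counter is out=not → not all inputs occur → does not occur.
Vital path unavailable [OR]: Aft cable lost=not, Left power supply 2 degraded=not → no input occurs → does not occur.
Track circuit lost [OR]: Right bond wire degraded=not, A track relay faulted=not, Vital path unavailable=not → no input occurs → does not occur.
Rail signal shows false clear [OR]: Power stage lost=occurs, Interlocking logic down=not, Track circuit lost=not → at least one input occurs → occurs.

Yes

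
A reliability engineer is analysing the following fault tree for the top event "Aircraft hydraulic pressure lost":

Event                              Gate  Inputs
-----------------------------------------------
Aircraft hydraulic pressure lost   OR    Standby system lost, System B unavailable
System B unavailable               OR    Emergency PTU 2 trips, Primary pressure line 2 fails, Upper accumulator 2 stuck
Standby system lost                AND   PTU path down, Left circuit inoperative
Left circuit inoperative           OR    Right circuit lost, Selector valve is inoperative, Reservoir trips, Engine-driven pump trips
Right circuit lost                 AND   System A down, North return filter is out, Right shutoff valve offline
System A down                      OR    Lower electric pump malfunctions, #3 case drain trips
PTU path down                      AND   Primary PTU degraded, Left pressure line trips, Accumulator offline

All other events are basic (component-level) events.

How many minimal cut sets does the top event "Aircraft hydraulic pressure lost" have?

8

PTU path down [AND]: one cut set from each child combined → 1 × 1 × 1 = 1 cut set(s).
System A down [OR]: union of children's cut sets → 2 cut set(s).
Right circuit lost [AND]: one cut set from each child combined → 2 × 1 × 1 = 2 cut set(s).
Left circuit inoperative [OR]: union of children's cut sets → 5 cut set(s).
Standby system lost [AND]: one cut set from each child combined → 1 × 5 = 5 cut set(s).
System B unavailable [OR]: union of children's cut sets → 3 cut set(s).
Aircraft hydraulic pressure lost [OR]: union of children's cut sets → 8 cut set(s).
Minimal cut sets: {Accumulator offline, Left pressure line trips, Lower electric pump malfunctions, North return filter is out, Primary PTU degraded, Right shutoff valve offline}; {#3 case drain trips, Accumulator offline, Left pressure line trips, North return filter is out, Primary PTU degraded, Right shutoff valve offline}; {Accumulator offline, Left pressure line trips, Primary PTU degraded, Selector valve is inoperative}; {Accumulator offline, Left pressure line trips, Primary PTU degraded, Reservoir trips}; {Accumulator offline, Engine-driven pump trips, Left pressure line trips, Primary PTU degraded}; {Emergency PTU 2 trips}; {Primary pressure line 2 fails}; {Upper accumulator 2 stuck}.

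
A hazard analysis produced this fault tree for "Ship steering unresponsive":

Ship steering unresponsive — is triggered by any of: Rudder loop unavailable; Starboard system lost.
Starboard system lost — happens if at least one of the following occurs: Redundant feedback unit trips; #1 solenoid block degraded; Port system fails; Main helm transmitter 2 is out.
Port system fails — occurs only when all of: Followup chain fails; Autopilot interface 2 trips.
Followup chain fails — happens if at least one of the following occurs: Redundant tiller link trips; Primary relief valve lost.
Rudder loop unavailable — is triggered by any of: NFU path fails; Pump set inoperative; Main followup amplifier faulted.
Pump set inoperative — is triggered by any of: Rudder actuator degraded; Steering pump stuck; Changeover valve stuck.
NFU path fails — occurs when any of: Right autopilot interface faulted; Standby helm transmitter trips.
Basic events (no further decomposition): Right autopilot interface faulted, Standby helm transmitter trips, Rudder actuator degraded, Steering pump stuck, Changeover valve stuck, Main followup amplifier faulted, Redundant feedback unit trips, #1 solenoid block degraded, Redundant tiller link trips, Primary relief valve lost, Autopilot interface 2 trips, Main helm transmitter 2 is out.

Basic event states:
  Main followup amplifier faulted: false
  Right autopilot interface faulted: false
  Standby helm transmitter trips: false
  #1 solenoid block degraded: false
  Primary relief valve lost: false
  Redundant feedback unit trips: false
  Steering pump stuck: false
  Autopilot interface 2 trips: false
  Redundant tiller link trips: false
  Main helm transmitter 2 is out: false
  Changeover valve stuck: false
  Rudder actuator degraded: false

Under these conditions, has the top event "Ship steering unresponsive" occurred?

No

NFU path fails [OR]: Right autopilot interface faulted=not, Standby helm transmitter trips=not → no input occurs → does not occur.
Pump set inoperative [OR]: Rudder actuator degraded=not, Steering pump stuck=not, Changeover valve stuck=not → no input occurs → does not occur.
Rudder loop unavailable [OR]: NFU path fails=not, Pump set inoperative=not, Main followup amplifier faulted=not → no input occurs → does not occur.
Followup chain fails [OR]: Redundant tiller link trips=not, Primary relief valve lost=not → no input occurs → does not occur.
Port system fails [AND]: Followup chain fails=not, Autopilot interface 2 trips=not → not all inputs occur → does not occur.
Starboard system lost [OR]: Redundant feedback unit trips=not, #1 solenoid block degraded=not, Port system fails=not, Main helm transmitter 2 is out=not → no input occurs → does not occur.
Ship steering unresponsive [OR]: Rudder loop unavailable=not, Starboard system lost=not → no input occurs → does not occur.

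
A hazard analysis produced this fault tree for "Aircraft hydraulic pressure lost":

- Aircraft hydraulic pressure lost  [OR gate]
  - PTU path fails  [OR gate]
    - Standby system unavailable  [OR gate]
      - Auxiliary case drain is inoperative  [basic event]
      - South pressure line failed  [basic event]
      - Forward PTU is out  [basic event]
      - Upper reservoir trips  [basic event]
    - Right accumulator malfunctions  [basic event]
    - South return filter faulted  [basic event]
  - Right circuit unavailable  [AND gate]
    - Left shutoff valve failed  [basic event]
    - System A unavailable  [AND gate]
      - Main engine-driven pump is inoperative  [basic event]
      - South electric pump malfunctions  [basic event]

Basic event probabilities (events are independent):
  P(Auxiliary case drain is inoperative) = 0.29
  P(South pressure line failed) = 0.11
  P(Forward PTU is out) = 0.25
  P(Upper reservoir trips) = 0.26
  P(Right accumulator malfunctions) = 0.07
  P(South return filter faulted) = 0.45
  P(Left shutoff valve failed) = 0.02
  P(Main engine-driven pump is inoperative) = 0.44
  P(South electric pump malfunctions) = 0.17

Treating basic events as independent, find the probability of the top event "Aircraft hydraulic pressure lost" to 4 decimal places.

0.8209

P(Standby system unavailable) [OR] = 1 − (1−0.29) × (1−0.11) × (1−0.25) × (1−0.26) = 0.649296
P(PTU path fails) [OR] = 1 − (1−0.649296) × (1−0.07) × (1−0.45) = 0.820615
P(System A unavailable) [AND] = 0.44 × 0.17 = 0.074800
P(Right circuit unavailable) [AND] = 0.02 × 0.074800 = 0.001496
P(Aircraft hydraulic pressure lost) [OR] = 1 − (1−0.820615) × (1−0.001496) = 0.820883
Rounded to 4 decimal places: P(Aircraft hydraulic pressure lost) ≈ 0.8209.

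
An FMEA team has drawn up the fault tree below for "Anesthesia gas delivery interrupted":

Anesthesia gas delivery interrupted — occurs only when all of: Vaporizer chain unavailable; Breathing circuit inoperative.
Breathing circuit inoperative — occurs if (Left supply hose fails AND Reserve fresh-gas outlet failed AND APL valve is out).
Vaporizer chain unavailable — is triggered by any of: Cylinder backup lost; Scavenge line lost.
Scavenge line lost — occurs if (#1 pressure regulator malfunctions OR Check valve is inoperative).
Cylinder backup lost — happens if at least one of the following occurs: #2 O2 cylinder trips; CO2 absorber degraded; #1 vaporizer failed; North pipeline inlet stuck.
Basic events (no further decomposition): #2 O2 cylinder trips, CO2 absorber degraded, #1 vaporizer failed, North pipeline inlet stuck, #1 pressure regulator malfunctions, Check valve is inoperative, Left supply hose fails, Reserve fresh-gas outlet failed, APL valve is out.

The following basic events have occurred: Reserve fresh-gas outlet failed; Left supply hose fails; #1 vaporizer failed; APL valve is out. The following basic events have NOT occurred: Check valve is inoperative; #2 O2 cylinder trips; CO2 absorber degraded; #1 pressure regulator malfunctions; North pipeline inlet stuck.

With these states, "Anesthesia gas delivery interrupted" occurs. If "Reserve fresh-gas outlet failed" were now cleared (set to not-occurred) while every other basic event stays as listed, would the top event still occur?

Counterfactual: set "Reserve fresh-gas outlet failed" to not occurred.
Cylinder backup lost [OR]: #2 O2 cylinder trips=not, CO2 absorber degraded=not, #1 vaporizer failed=occurs, North pipeline inlet stuck=not → at least one input occurs → occurs.
Scavenge line lost [OR]: #1 pressure regulator malfunctions=not, Check valve is inoperative=not → no input occurs → does not occur.
Vaporizer chain unavailable [OR]: Cylinder backup lost=occurs, Scavenge line lost=not → at least one input occurs → occurs.
Breathing circuit inoperative [AND]: Left supply hose fails=occurs, Reserve fresh-gas outlet failed=not, APL valve is out=occurs → not all inputs occur → does not occur.
Anesthesia gas delivery interrupted [AND]: Vaporizer chain unavailable=occurs, Breathing circuit inoperative=not → not all inputs occur → does not occur.

No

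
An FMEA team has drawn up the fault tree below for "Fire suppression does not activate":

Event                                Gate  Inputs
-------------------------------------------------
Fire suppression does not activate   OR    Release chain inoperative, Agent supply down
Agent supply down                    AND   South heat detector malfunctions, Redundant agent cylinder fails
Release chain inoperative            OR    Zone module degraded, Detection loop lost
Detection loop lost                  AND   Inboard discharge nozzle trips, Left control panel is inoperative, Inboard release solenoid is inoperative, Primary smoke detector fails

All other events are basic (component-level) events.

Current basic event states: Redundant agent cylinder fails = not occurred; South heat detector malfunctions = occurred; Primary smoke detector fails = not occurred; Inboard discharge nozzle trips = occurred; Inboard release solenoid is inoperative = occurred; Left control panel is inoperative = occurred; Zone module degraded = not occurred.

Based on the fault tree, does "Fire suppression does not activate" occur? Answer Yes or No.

No

Detection loop lost [AND]: Inboard discharge nozzle trips=occurs, Left control panel is inoperative=occurs, Inboard release solenoid is inoperative=occurs, Primary smoke detector fails=not → not all inputs occur → does not occur.
Release chain inoperative [OR]: Zone module degraded=not, Detection loop lost=not → no input occurs → does not occur.
Agent supply down [AND]: South heat detector malfunctions=occurs, Redundant agent cylinder fails=not → not all inputs occur → does not occur.
Fire suppression does not activate [OR]: Release chain inoperative=not, Agent supply down=not → no input occurs → does not occur.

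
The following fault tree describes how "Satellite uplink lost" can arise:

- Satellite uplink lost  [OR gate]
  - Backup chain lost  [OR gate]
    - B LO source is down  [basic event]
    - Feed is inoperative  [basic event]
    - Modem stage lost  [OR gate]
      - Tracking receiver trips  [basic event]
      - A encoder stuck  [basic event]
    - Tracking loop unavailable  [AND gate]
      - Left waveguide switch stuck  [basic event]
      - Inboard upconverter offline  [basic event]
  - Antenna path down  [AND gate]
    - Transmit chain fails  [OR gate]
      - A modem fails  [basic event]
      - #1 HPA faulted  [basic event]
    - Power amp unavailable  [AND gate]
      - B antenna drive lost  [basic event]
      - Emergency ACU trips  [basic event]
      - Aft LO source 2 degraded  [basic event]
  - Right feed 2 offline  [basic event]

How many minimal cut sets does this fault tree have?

Modem stage lost [OR]: union of children's cut sets → 2 cut set(s).
Tracking loop unavailable [AND]: one cut set from each child combined → 1 × 1 = 1 cut set(s).
Backup chain lost [OR]: union of children's cut sets → 5 cut set(s).
Transmit chain fails [OR]: union of children's cut sets → 2 cut set(s).
Power amp unavailable [AND]: one cut set from each child combined → 1 × 1 × 1 = 1 cut set(s).
Antenna path down [AND]: one cut set from each child combined → 2 × 1 = 2 cut set(s).
Satellite uplink lost [OR]: union of children's cut sets → 8 cut set(s).
Minimal cut sets: {B LO source is down}; {Feed is inoperative}; {Tracking receiver trips}; {A encoder stuck}; {Inboard upconverter offline, Left waveguide switch stuck}; {A modem fails, Aft LO source 2 degraded, B antenna drive lost, Emergency ACU trips}; {#1 HPA faulted, Aft LO source 2 degraded, B antenna drive lost, Emergency ACU trips}; {Right feed 2 offline}.

8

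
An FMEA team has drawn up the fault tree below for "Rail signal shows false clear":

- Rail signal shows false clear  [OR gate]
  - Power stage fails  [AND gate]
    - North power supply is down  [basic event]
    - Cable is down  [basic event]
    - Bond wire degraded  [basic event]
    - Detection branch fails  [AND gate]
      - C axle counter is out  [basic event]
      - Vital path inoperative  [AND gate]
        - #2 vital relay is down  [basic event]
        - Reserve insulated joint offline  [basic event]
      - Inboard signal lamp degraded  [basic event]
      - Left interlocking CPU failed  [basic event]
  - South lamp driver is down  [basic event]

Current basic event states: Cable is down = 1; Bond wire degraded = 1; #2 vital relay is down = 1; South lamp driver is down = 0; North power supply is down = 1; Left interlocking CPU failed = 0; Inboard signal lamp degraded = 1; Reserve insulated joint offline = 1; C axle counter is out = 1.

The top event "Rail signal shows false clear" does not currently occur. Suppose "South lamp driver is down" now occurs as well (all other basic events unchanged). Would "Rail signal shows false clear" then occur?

Counterfactual: set "South lamp driver is down" to occurred.
Vital path inoperative [AND]: #2 vital relay is down=occurs, Reserve insulated joint offline=occurs → all inputs occur → occurs.
Detection branch fails [AND]: C axle counter is out=occurs, Vital path inoperative=occurs, Inboard signal lamp degraded=occurs, Left interlocking CPU failed=not → not all inputs occur → does not occur.
Power stage fails [AND]: North power supply is down=occurs, Cable is down=occurs, Bond wire degraded=occurs, Detection branch fails=not → not all inputs occur → does not occur.
Rail signal shows false clear [OR]: Power stage fails=not, South lamp driver is down=occurs → at least one input occurs → occurs.

Yes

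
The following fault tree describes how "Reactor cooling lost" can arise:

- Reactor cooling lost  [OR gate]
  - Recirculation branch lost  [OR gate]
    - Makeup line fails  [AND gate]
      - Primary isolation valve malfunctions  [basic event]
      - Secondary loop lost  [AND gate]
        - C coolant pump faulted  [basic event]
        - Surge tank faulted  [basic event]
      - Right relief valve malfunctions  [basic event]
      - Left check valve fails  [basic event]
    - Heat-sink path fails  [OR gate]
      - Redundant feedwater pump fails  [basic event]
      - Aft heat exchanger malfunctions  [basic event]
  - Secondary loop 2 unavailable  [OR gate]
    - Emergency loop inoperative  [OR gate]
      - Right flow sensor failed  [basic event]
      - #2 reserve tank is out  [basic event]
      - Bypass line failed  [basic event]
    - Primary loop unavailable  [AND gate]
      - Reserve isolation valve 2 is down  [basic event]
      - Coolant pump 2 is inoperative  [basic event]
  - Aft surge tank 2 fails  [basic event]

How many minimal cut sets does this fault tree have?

Secondary loop lost [AND]: one cut set from each child combined → 1 × 1 = 1 cut set(s).
Makeup line fails [AND]: one cut set from each child combined → 1 × 1 × 1 × 1 = 1 cut set(s).
Heat-sink path fails [OR]: union of children's cut sets → 2 cut set(s).
Recirculation branch lost [OR]: union of children's cut sets → 3 cut set(s).
Emergency loop inoperative [OR]: union of children's cut sets → 3 cut set(s).
Primary loop unavailable [AND]: one cut set from each child combined → 1 × 1 = 1 cut set(s).
Secondary loop 2 unavailable [OR]: union of children's cut sets → 4 cut set(s).
Reactor cooling lost [OR]: union of children's cut sets → 8 cut set(s).
Minimal cut sets: {C coolant pump faulted, Left check valve fails, Primary isolation valve malfunctions, Right relief valve malfunctions, Surge tank faulted}; {Redundant feedwater pump fails}; {Aft heat exchanger malfunctions}; {Right flow sensor failed}; {#2 reserve tank is out}; {Bypass line failed}; {Coolant pump 2 is inoperative, Reserve isolation valve 2 is down}; {Aft surge tank 2 fails}.

8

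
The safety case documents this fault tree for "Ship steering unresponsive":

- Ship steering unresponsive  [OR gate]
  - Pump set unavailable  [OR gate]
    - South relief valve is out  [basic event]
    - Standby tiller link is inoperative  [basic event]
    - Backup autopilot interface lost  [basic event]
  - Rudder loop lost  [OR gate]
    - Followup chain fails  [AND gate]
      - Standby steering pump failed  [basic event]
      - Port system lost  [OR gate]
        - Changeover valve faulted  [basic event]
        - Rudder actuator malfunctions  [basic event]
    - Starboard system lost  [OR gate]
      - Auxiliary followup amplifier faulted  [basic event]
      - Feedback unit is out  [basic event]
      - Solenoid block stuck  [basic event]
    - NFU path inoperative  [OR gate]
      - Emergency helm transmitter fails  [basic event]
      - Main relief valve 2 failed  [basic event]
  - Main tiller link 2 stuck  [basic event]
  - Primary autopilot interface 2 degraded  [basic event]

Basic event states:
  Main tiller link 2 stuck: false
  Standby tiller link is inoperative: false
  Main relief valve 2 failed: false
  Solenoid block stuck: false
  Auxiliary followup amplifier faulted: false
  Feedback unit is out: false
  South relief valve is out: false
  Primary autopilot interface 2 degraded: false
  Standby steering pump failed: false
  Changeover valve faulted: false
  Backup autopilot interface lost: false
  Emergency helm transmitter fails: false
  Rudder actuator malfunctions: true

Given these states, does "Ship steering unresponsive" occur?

No

Pump set unavailable [OR]: South relief valve is out=not, Standby tiller link is inoperative=not, Backup autopilot interface lost=not → no input occurs → does not occur.
Port system lost [OR]: Changeover valve faulted=not, Rudder actuator malfunctions=occurs → at least one input occurs → occurs.
Followup chain fails [AND]: Standby steering pump failed=not, Port system lost=occurs → not all inputs occur → does not occur.
Starboard system lost [OR]: Auxiliary followup amplifier faulted=not, Feedback unit is out=not, Solenoid block stuck=not → no input occurs → does not occur.
NFU path inoperative [OR]: Emergency helm transmitter fails=not, Main relief valve 2 failed=not → no input occurs → does not occur.
Rudder loop lost [OR]: Followup chain fails=not, Starboard system lost=not, NFU path inoperative=not → no input occurs → does not occur.
Ship steering unresponsive [OR]: Pump set unavailable=not, Rudder loop lost=not, Main tiller link 2 stuck=not, Primary autopilot interface 2 degraded=not → no input occurs → does not occur.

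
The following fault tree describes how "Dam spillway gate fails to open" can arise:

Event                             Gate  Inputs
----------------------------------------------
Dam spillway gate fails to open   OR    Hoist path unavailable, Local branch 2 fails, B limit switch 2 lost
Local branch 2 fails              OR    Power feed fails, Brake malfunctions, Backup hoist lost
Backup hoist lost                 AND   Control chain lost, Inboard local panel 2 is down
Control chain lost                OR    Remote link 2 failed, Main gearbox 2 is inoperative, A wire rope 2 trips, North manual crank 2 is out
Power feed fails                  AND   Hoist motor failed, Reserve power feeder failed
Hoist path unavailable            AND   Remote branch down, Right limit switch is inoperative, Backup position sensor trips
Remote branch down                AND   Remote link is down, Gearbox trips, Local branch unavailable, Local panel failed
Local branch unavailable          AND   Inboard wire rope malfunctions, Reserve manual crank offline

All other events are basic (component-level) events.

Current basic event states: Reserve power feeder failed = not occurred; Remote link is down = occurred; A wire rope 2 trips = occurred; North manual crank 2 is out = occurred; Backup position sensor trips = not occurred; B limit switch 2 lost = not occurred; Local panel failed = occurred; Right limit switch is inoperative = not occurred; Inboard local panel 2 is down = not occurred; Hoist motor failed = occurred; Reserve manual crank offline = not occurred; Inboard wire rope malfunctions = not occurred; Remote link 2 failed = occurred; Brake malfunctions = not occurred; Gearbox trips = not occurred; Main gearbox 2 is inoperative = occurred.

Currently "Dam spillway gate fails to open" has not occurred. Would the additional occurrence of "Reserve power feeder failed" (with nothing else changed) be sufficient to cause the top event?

Counterfactual: set "Reserve power feeder failed" to occurred.
Local branch unavailable [AND]: Inboard wire rope malfunctions=not, Reserve manual crank offline=not → not all inputs occur → does not occur.
Remote branch down [AND]: Remote link is down=occurs, Gearbox trips=not, Local branch unavailable=not, Local panel failed=occurs → not all inputs occur → does not occur.
Hoist path unavailable [AND]: Remote branch down=not, Right limit switch is inoperative=not, Backup position sensor trips=not → not all inputs occur → does not occur.
Power feed fails [AND]: Hoist motor failed=occurs, Reserve power feeder failed=occurs → all inputs occur → occurs.
Control chain lost [OR]: Remote link 2 failed=occurs, Main gearbox 2 is inoperative=occurs, A wire rope 2 trips=occurs, North manual crank 2 is out=occurs → at least one input occurs → occurs.
Backup hoist lost [AND]: Control chain lost=occurs, Inboard local panel 2 is down=not → not all inputs occur → does not occur.
Local branch 2 fails [OR]: Power feed fails=occurs, Brake malfunctions=not, Backup hoist lost=not → at least one input occurs → occurs.
Dam spillway gate fails to open [OR]: Hoist path unavailable=not, Local branch 2 fails=occurs, B limit switch 2 lost=not → at least one input occurs → occurs.

Yes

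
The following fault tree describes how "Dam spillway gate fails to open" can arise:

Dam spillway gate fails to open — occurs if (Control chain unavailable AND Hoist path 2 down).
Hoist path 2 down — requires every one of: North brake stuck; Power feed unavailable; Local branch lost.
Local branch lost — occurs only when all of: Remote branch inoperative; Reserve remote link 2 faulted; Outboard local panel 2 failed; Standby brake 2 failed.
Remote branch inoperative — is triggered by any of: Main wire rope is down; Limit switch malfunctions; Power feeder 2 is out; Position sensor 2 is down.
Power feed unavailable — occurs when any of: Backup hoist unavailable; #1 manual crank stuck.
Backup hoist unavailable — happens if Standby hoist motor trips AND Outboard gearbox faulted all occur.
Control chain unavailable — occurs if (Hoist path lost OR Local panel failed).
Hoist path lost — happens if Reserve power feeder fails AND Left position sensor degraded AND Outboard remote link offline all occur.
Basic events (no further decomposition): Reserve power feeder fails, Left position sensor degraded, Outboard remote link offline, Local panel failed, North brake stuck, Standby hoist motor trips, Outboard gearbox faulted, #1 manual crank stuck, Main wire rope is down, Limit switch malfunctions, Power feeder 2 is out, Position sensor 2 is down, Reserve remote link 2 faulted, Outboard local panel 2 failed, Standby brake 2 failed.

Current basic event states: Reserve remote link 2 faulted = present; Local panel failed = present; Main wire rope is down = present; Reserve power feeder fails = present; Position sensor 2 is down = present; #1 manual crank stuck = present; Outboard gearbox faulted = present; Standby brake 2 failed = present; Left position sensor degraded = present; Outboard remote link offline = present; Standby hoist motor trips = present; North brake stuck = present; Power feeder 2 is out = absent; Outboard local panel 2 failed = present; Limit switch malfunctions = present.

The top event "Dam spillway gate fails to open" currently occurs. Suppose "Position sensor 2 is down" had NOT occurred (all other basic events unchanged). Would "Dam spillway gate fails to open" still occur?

Counterfactual: set "Position sensor 2 is down" to not occurred.
Hoist path lost [AND]: Reserve power feeder fails=occurs, Left position sensor degraded=occurs, Outboard remote link offline=occurs → all inputs occur → occurs.
Control chain unavailable [OR]: Hoist path lost=occurs, Local panel failed=occurs → at least one input occurs → occurs.
Backup hoist unavailable [AND]: Standby hoist motor trips=occurs, Outboard gearbox faulted=occurs → all inputs occur → occurs.
Power feed unavailable [OR]: Backup hoist unavailable=occurs, #1 manual crank stuck=occurs → at least one input occurs → occurs.
Remote branch inoperative [OR]: Main wire rope is down=occurs, Limit switch malfunctions=occurs, Power feeder 2 is out=not, Position sensor 2 is down=not → at least one input occurs → occurs.
Local branch lost [AND]: Remote branch inoperative=occurs, Reserve remote link 2 faulted=occurs, Outboard local panel 2 failed=occurs, Standby brake 2 failed=occurs → all inputs occur → occurs.
Hoist path 2 down [AND]: North brake stuck=occurs, Power feed unavailable=occurs, Local branch lost=occurs → all inputs occur → occurs.
Dam spillway gate fails to open [AND]: Control chain unavailable=occurs, Hoist path 2 down=occurs → all inputs occur → occurs.

Yes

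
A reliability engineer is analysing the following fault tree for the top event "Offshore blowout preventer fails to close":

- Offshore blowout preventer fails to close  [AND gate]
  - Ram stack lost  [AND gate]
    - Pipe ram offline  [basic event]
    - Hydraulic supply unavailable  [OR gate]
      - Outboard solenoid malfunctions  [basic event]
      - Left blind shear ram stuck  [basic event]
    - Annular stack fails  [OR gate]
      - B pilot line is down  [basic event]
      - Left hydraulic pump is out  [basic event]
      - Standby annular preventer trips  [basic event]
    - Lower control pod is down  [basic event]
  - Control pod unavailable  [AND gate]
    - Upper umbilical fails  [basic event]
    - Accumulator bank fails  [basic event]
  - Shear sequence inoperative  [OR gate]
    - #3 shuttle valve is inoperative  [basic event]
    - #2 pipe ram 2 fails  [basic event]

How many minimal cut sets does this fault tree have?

12

Hydraulic supply unavailable [OR]: union of children's cut sets → 2 cut set(s).
Annular stack fails [OR]: union of children's cut sets → 3 cut set(s).
Ram stack lost [AND]: one cut set from each child combined → 1 × 2 × 3 × 1 = 6 cut set(s).
Control pod unavailable [AND]: one cut set from each child combined → 1 × 1 = 1 cut set(s).
Shear sequence inoperative [OR]: union of children's cut sets → 2 cut set(s).
Offshore blowout preventer fails to close [AND]: one cut set from each child combined → 6 × 1 × 2 = 12 cut set(s).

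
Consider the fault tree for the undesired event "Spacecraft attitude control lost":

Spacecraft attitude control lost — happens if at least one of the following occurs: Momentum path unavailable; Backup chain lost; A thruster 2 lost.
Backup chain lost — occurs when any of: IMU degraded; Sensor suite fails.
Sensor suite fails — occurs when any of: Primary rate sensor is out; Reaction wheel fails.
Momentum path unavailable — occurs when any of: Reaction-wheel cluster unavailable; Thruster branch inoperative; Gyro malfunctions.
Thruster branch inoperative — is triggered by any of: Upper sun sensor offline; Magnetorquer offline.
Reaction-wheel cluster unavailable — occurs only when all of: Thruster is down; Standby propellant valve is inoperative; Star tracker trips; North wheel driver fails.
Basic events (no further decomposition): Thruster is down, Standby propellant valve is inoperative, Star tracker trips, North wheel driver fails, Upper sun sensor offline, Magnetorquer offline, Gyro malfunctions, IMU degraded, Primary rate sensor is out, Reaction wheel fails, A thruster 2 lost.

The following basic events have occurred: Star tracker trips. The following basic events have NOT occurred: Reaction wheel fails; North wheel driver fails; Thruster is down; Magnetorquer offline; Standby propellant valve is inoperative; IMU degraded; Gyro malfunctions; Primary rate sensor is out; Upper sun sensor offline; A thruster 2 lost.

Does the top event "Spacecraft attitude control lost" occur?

Reaction-wheel cluster unavailable [AND]: Thruster is down=not, Standby propellant valve is inoperative=not, Star tracker trips=occurs, North wheel driver fails=not → not all inputs occur → does not occur.
Thruster branch inoperative [OR]: Upper sun sensor offline=not, Magnetorquer offline=not → no input occurs → does not occur.
Momentum path unavailable [OR]: Reaction-wheel cluster unavailable=not, Thruster branch inoperative=not, Gyro malfunctions=not → no input occurs → does not occur.
Sensor suite fails [OR]: Primary rate sensor is out=not, Reaction wheel fails=not → no input occurs → does not occur.
Backup chain lost [OR]: IMU degraded=not, Sensor suite fails=not → no input occurs → does not occur.
Spacecraft attitude control lost [OR]: Momentum path unavailable=not, Backup chain lost=not, A thruster 2 lost=not → no input occurs → does not occur.

No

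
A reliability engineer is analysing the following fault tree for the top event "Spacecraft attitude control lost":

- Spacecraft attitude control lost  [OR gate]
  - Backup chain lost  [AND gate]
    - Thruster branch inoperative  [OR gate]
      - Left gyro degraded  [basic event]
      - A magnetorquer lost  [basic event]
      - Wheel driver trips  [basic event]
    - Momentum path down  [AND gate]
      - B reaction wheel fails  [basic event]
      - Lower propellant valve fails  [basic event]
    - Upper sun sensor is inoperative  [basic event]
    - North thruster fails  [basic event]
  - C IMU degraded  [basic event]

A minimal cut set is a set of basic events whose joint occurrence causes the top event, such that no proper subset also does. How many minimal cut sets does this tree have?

4

Thruster branch inoperative [OR]: union of children's cut sets → 3 cut set(s).
Momentum path down [AND]: one cut set from each child combined → 1 × 1 = 1 cut set(s).
Backup chain lost [AND]: one cut set from each child combined → 3 × 1 × 1 × 1 = 3 cut set(s).
Spacecraft attitude control lost [OR]: union of children's cut sets → 4 cut set(s).
Minimal cut sets: {B reaction wheel fails, Left gyro degraded, Lower propellant valve fails, North thruster fails, Upper sun sensor is inoperative}; {A magnetorquer lost, B reaction wheel fails, Lower propellant valve fails, North thruster fails, Upper sun sensor is inoperative}; {B reaction wheel fails, Lower propellant valve fails, North thruster fails, Upper sun sensor is inoperative, Wheel driver trips}; {C IMU degraded}.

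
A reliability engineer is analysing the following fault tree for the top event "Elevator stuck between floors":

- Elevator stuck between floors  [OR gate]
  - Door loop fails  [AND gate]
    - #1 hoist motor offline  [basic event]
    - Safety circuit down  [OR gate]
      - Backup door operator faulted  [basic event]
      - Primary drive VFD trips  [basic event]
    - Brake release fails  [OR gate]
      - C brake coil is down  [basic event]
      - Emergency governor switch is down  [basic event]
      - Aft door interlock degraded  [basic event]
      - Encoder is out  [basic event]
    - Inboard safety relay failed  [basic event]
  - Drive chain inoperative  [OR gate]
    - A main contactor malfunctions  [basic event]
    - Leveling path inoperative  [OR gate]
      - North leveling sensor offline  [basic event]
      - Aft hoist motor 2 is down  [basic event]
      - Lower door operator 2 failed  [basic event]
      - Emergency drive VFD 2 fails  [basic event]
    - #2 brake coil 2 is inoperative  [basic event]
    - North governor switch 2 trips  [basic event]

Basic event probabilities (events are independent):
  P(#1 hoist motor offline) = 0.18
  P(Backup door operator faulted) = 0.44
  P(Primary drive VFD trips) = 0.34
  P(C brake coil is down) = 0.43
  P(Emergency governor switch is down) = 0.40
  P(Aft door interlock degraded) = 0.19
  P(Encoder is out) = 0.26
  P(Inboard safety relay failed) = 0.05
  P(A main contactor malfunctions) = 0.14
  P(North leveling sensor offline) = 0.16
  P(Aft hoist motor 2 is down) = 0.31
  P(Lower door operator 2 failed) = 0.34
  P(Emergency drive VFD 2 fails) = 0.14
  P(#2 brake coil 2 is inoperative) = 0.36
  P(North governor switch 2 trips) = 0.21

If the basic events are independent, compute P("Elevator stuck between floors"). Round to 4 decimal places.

0.8576

P(Safety circuit down) [OR] = 1 − (1−0.44) × (1−0.34) = 0.630400
P(Brake release fails) [OR] = 1 − (1−0.43) × (1−0.40) × (1−0.19) × (1−0.26) = 0.795005
P(Door loop fails) [AND] = 0.18 × 0.630400 × 0.795005 × 0.05 = 0.004511
P(Leveling path inoperative) [OR] = 1 − (1−0.16) × (1−0.31) × (1−0.34) × (1−0.14) = 0.671019
P(Drive chain inoperative) [OR] = 1 − (1−0.14) × (1−0.671019) × (1−0.36) × (1−0.21) = 0.856954
P(Elevator stuck between floors) [OR] = 1 − (1−0.004511) × (1−0.856954) = 0.857599
Rounded to 4 decimal places: P(Elevator stuck between floors) ≈ 0.8576.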